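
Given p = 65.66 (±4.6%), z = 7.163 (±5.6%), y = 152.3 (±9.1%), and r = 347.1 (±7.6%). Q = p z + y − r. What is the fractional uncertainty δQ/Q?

Let w = p·z = 470.3. δw/w = √((1·δp/p)² + (1·δz/z)²) = √(0.00212 + 0.00314) = 0.0725, so δw = 34.1.
Q = w + y − r: δQ = √(δw² + δy² + δr²) = √(1160 + 192 + 696) = 45.3
Q = 275.5, so δQ/Q = 45.3/275.5 = 0.164.

0.164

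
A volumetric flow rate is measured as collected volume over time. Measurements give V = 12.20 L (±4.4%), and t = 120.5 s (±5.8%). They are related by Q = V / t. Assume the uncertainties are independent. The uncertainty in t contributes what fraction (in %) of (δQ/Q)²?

(δQ/Q)² = (1·δV/V)² + (-1·δt/t)²
  V term: (1×0.0440)² = 0.00194
  t term: (-1×0.0580)² = 0.00336
Total = 0.00530. Share from t = 0.00336/0.00530 = 0.635.

63.5%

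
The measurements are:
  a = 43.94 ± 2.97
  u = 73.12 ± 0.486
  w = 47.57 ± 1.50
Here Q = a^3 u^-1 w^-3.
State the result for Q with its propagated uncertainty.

0.01078 ± 0.00241

Since Q is a product/quotient, work with relative uncertainties:
  (3·δa/a)² = (3×0.0676)² = 0.0411;  (-1·δu/u)² = (-1×0.00665)² = 4.42e-05;  (-3·δw/w)² = (-3×0.0315)² = 0.00895
δQ/Q = √(0.0501) = 0.224
Q = 0.01078, so δQ = 0.224 × 0.01078 = 0.00241.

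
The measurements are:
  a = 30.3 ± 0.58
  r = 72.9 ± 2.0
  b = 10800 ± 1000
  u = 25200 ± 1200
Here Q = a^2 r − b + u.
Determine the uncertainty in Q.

Let p = a^2·r = 66900. δp/p = √((2·δa/a)² + (1·δr/r)²) = √(0.00147 + 0.000753) = 0.0471, so δp = 3150.
Q = p − b + u: δQ = √(δp² + δb² + δu²) = √(9.94e+06 + 1e+06 + 1.44e+06) = 3520

3520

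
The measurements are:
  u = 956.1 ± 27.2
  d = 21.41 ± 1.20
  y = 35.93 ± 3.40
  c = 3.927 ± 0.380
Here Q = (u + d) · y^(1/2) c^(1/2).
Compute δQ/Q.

0.0732

Let w = u + d = 977.5. δw = √(δu² + δd²) = √(740 + 1.44) = 27.2, so δw/w = 0.0279.
Q is then a monomial in w, y, c:
δQ/Q = √((δw/w)² + (½·δy/y)² + (½·δc/c)²) = √(0.000776 + 0.00224 + 0.00234) = 0.0732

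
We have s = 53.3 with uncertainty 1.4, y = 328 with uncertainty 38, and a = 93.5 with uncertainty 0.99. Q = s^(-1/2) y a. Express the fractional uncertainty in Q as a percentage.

Products/powers → add relative errors in quadrature, weighted by exponent:
  (−½·δs/s)² = (-0.5×0.0263)² = 0.000172;  (1·δy/y)² = (1×0.116)² = 0.0134;  (1·δa/a)² = (1×0.0106)² = 0.000112
δQ/Q = √(0.0137) = 0.117

11.7%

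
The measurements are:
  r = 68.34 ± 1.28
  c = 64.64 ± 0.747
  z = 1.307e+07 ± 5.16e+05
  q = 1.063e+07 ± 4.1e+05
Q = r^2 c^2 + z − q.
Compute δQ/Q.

Let p = r^2·c^2 = 1.951e+07. δp/p = √((2·δr/r)² + (2·δc/c)²) = √(0.00140 + 0.000534) = 0.0440, so δp = 8.59e+05.
Q = p + z − q: δQ = √(δp² + δz² + δq²) = √(7.38e+11 + 2.66e+11 + 1.68e+11) = 1.08e+06
Q = 2.195e+07, so δQ/Q = 1.08e+06/2.195e+07 = 0.0493.

0.0493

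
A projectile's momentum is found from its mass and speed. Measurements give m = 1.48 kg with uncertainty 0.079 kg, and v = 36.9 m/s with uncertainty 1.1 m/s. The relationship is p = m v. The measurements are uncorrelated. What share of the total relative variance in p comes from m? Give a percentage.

76.2%

(δp/p)² = (1·δm/m)² + (1·δv/v)²
  m term: (1×0.0534)² = 0.00285
  v term: (1×0.0298)² = 0.000889
Total = 0.00374. Share from m = 0.00285/0.00374 = 0.762.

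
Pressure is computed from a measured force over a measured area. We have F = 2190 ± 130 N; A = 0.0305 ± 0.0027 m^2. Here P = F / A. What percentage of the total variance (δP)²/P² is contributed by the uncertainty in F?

(δP/P)² = (1·δF/F)² + (-1·δA/A)²
  F term: (1×0.0594)² = 0.00352
  A term: (-1×0.0885)² = 0.00784
Total = 0.0114. Share from F = 0.00352/0.0114 = 0.310.

31.0%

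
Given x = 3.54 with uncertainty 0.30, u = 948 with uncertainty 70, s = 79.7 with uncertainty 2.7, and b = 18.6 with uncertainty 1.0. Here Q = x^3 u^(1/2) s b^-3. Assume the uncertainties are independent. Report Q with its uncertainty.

16.9 ± 5.16

Q is a product of powers, so relative uncertainties combine in quadrature:
  (3·δx/x)² = (3×0.0847)² = 0.0646;  (½·δu/u)² = (0.5×0.0738)² = 0.00136;  (1·δs/s)² = (1×0.0339)² = 0.00115;  (-3·δb/b)² = (-3×0.0538)² = 0.0260
δQ/Q = √(0.0932) = 0.305
Q = 16.9, so δQ = 0.305 × 16.9 = 5.16.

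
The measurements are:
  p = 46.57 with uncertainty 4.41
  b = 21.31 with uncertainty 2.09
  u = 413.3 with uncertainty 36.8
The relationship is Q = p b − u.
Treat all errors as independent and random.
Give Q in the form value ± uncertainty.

Let w = p·b = 992.4. δw/w = √((1·δp/p)² + (1·δb/b)²) = √(0.00897 + 0.00962) = 0.136, so δw = 135.
Q = w − u: δQ = √(δw² + δu²) = √(18300 + 1350) = 140
Q = 579.1.

579.1 ± 140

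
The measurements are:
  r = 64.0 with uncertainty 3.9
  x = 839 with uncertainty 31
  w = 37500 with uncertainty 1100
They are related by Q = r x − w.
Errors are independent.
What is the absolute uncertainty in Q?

Let p = r·x = 53700. δp/p = √((1·δr/r)² + (1·δx/x)²) = √(0.00371 + 0.00137) = 0.0713, so δp = 3830.
Q = p − w: δQ = √(δp² + δw²) = √(1.46e+07 + 1.21e+06) = 3980

3980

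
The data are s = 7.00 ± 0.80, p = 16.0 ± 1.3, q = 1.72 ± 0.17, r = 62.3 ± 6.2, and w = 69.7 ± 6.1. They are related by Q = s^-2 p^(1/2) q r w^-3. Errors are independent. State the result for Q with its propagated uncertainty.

(2.58 ± 0.975) × 10^-5

Since Q is a product/quotient, work with relative uncertainties:
  (-2·δs/s)² = (-2×0.114)² = 0.0522;  (½·δp/p)² = (0.5×0.0813)² = 0.00165;  (1·δq/q)² = (1×0.0988)² = 0.00977;  (1·δr/r)² = (1×0.0995)² = 0.00990;  (-3·δw/w)² = (-3×0.0875)² = 0.0689
δQ/Q = √(0.143) = 0.377
Q = 2.58e-05, so δQ = 0.377 × 2.58e-05 = 9.75e-06.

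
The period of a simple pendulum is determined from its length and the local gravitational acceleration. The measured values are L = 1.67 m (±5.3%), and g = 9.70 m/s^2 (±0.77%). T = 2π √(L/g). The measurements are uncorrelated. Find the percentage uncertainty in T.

For a monomial T ∝ L^(1/2), g^(-1/2), fractional errors add in quadrature:
  (½·δL/L)² = (0.5×0.0530)² = 0.000702;  (−½·δg/g)² = (-0.5×0.00770)² = 1.48e-05
δT/T = √(0.000717) = 0.0268

2.68%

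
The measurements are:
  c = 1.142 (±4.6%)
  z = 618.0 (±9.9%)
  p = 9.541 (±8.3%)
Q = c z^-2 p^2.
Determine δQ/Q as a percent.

26.2%

For a monomial Q ∝ c, z^-2, p^2, fractional errors add in quadrature:
  (1·δc/c)² = (1×0.0460)² = 0.00212;  (-2·δz/z)² = (-2×0.0990)² = 0.0392;  (2·δp/p)² = (2×0.0830)² = 0.0276
δQ/Q = √(0.0689) = 0.262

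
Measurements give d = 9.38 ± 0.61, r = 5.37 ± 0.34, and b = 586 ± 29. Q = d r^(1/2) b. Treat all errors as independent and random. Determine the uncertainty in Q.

Since Q is a product/quotient, work with relative uncertainties:
  (1·δd/d)² = (1×0.0650)² = 0.00423;  (½·δr/r)² = (0.5×0.0633)² = 0.00100;  (1·δb/b)² = (1×0.0495)² = 0.00245
δQ/Q = √(0.00768) = 0.0876
Q = 12700, so δQ = 0.0876 × 12700 = 1120.

1120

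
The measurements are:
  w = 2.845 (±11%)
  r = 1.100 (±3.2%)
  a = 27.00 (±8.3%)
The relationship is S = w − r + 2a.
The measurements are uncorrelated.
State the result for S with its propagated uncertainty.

55.74 ± 4.49

S is a linear combination, so absolute uncertainties add in quadrature:
  (δw)² = 0.0979;  (δr)² = 0.00124;  (2·δa)² = 20.1
δS = √(20.2) = 4.49
S = 55.74.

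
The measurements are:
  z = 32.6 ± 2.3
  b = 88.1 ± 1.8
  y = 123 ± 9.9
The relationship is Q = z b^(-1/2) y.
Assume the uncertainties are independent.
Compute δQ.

45.9

Relative error in a monomial: (δQ/Q)² = Σ (nᵢ · δxᵢ/xᵢ)².
  (1·δz/z)² = (1×0.0706)² = 0.00498;  (−½·δb/b)² = (-0.5×0.0204)² = 0.000104;  (1·δy/y)² = (1×0.0805)² = 0.00648
δQ/Q = √(0.0116) = 0.108
Q = 427, so δQ = 0.108 × 427 = 45.9.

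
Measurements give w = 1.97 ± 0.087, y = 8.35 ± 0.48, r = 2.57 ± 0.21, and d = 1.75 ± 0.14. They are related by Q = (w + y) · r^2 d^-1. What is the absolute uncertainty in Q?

Let u = w + y = 10.3. δu = √(δw² + δy²) = √(0.00757 + 0.230) = 0.488, so δu/u = 0.0473.
Q is then a monomial in u, r, d:
δQ/Q = √((δu/u)² + (2·δr/r)² + (-1·δd/d)²) = √(0.00223 + 0.0267 + 0.00640) = 0.188
Q = 39.0, so δQ = 0.188 × 39.0 = 7.32.

7.32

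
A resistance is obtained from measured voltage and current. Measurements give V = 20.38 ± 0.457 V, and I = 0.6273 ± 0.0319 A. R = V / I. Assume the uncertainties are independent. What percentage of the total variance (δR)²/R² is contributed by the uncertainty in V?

(δR/R)² = (1·δV/V)² + (-1·δI/I)²
  V term: (1×0.0224)² = 0.000503
  I term: (-1×0.0509)² = 0.00259
Total = 0.00309. Share from V = 0.000503/0.00309 = 0.163.

16.3%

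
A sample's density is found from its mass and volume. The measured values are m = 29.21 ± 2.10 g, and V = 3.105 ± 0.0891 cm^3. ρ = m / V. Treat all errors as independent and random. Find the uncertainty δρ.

0.728 g/cm^3

Relative error in a monomial: (δρ/ρ)² = Σ (nᵢ · δxᵢ/xᵢ)².
  (1·δm/m)² = (1×0.0719)² = 0.00517;  (-1·δV/V)² = (-1×0.0287)² = 0.000823
δρ/ρ = √(0.00599) = 0.0774
ρ = 9.407 g/cm^3, so δρ = 0.0774 × 9.407 = 0.728 g/cm^3.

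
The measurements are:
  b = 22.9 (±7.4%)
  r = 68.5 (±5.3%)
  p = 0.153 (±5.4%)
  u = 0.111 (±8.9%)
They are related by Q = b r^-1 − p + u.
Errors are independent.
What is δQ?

0.0330

Let w = b·r^-1 = 0.334. δw/w = √((1·δb/b)² + (-1·δr/r)²) = √(0.00548 + 0.00281) = 0.0910, so δw = 0.0304.
Q = w − p + u: δQ = √(δw² + δp² + δu²) = √(0.000926 + 6.83e-05 + 9.76e-05) = 0.0330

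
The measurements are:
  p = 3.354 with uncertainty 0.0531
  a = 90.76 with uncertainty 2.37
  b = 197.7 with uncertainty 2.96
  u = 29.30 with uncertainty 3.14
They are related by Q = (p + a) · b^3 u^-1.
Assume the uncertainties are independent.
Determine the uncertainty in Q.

Let w = p + a = 94.11. δw = √(δp² + δa²) = √(0.00282 + 5.62) = 2.37, so δw/w = 0.0252.
Q is then a monomial in w, b, u:
δQ/Q = √((δw/w)² + (3·δb/b)² + (-1·δu/u)²) = √(0.000634 + 0.00202 + 0.0115) = 0.119
Q = 2.482e+07, so δQ = 0.119 × 2.482e+07 = 2.95e+06.

2.95e+06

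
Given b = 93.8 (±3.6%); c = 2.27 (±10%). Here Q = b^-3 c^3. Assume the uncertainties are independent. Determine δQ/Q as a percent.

Relative error in a monomial: (δQ/Q)² = Σ (nᵢ · δxᵢ/xᵢ)².
  (-3·δb/b)² = (-3×0.0360)² = 0.0117;  (3·δc/c)² = (3×0.100)² = 0.0900
δQ/Q = √(0.102) = 0.319

31.9%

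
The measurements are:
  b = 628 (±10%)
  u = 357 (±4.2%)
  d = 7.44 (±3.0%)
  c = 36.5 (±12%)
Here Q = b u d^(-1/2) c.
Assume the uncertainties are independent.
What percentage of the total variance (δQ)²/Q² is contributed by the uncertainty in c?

(δQ/Q)² = (1·δb/b)² + (1·δu/u)² + (−½·δd/d)² + (1·δc/c)²
  b term: (1×0.100)² = 0.0100
  u term: (1×0.0420)² = 0.00176
  d term: (-0.5×0.0300)² = 0.000225
  c term: (1×0.120)² = 0.0144
Total = 0.0264. Share from c = 0.0144/0.0264 = 0.546.

54.6%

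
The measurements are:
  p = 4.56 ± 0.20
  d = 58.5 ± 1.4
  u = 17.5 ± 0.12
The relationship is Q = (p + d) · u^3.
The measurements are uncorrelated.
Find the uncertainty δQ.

Let w = p + d = 63.1. δw = √(δp² + δd²) = √(0.0400 + 1.96) = 1.41, so δw/w = 0.0224.
Q is then a monomial in w, u:
δQ/Q = √((δw/w)² + (3·δu/u)²) = √(0.000503 + 0.000423) = 0.0304
Q = 3.38e+05, so δQ = 0.0304 × 3.38e+05 = 10300.

10300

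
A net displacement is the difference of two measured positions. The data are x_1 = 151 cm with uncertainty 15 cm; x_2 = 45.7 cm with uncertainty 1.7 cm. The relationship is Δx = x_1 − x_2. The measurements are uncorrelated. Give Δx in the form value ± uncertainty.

Each term contributes (cᵢ δxᵢ)² to (δΔx)²:
  (δx_1)² = 225;  (δx_2)² = 2.89
δΔx = √(228) = 15.1 cm
Δx = 105 cm.

105 ± 15.1 cm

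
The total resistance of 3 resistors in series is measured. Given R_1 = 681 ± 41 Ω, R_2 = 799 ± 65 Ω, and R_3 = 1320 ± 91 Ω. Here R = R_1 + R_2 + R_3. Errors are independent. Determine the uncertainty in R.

Absolute uncertainties add in quadrature for a linear combination:
  (δR_1)² = 1680;  (δR_2)² = 4220;  (δR_3)² = 8280
δR = √(14200) = 119 Ω

119 Ω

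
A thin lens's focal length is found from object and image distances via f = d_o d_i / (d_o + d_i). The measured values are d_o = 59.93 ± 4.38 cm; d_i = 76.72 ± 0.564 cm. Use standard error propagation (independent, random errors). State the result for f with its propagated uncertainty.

∂f/∂d_o = (d_i/(d_o+d_i))² = 0.315;  ∂f/∂d_i = (d_o/(d_o+d_i))² = 0.192
δf = √((∂f/∂d_o · δd_o)² + (∂f/∂d_i · δd_i)²) = √(1.91 + 0.0118) = 1.38 cm
f = 33.65 cm.

33.65 ± 1.38 cm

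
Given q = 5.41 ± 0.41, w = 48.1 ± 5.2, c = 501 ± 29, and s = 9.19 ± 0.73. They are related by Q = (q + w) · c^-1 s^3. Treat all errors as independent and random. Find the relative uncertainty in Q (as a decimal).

Let u = q + w = 53.5. δu = √(δq² + δw²) = √(0.168 + 27.0) = 5.22, so δu/u = 0.0975.
Q is then a monomial in u, c, s:
δQ/Q = √((δu/u)² + (-1·δc/c)² + (3·δs/s)²) = √(0.00950 + 0.00335 + 0.0568) = 0.264

0.264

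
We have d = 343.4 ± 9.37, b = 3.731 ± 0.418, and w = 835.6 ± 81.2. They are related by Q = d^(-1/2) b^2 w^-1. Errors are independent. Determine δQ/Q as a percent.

For a monomial Q ∝ d^(-1/2), b^2, w^-1, fractional errors add in quadrature:
  (−½·δd/d)² = (-0.5×0.0273)² = 0.000186;  (2·δb/b)² = (2×0.112)² = 0.0502;  (-1·δw/w)² = (-1×0.0972)² = 0.00944
δQ/Q = √(0.0598) = 0.245

24.5%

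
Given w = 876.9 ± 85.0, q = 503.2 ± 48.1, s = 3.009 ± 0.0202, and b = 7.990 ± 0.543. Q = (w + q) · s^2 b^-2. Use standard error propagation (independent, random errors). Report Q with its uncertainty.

Let u = w + q = 1380. δu = √(δw² + δq²) = √(7220 + 2310) = 97.7, so δu/u = 0.0708.
Q is then a monomial in u, s, b:
δQ/Q = √((δu/u)² + (2·δs/s)² + (-2·δb/b)²) = √(0.00501 + 0.000180 + 0.0185) = 0.154
Q = 195.7, so δQ = 0.154 × 195.7 = 30.1.

195.7 ± 30.1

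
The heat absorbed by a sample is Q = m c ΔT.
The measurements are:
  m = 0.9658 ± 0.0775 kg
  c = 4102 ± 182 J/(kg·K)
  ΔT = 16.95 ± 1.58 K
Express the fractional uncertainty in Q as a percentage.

13.1%

Products/powers → add relative errors in quadrature, weighted by exponent:
  (1·δm/m)² = (1×0.0802)² = 0.00644;  (1·δc/c)² = (1×0.0444)² = 0.00197;  (1·δΔT/ΔT)² = (1×0.0932)² = 0.00869
δQ/Q = √(0.0171) = 0.131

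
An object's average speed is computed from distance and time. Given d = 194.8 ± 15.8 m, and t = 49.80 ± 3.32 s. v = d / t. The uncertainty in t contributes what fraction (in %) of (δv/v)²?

(δv/v)² = (1·δd/d)² + (-1·δt/t)²
  d term: (1×0.0811)² = 0.00658
  t term: (-1×0.0667)² = 0.00444
Total = 0.0110. Share from t = 0.00444/0.0110 = 0.403.

40.3%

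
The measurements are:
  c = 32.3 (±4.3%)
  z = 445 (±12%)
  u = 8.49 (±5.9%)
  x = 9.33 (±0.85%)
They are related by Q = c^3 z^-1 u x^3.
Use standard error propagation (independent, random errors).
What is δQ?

Products/powers → add relative errors in quadrature, weighted by exponent:
  (3·δc/c)² = (3×0.0430)² = 0.0166;  (-1·δz/z)² = (-1×0.120)² = 0.0144;  (1·δu/u)² = (1×0.0590)² = 0.00348;  (3·δx/x)² = (3×0.00850)² = 0.000650
δQ/Q = √(0.0352) = 0.188
Q = 5.22e+05, so δQ = 0.188 × 5.22e+05 = 97900.

97900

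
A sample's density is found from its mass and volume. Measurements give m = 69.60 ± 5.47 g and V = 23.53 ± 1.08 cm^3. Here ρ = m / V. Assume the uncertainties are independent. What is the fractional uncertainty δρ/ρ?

Since ρ is a product/quotient, work with relative uncertainties:
  (1·δm/m)² = (1×0.0786)² = 0.00618;  (-1·δV/V)² = (-1×0.0459)² = 0.00211
δρ/ρ = √(0.00828) = 0.0910

0.0910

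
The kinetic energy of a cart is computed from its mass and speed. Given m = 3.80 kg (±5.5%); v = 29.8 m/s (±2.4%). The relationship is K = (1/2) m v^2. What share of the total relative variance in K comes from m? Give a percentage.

(δK/K)² = (1·δm/m)² + (2·δv/v)²
  m term: (1×0.0550)² = 0.00302
  v term: (2×0.0240)² = 0.00230
Total = 0.00533. Share from m = 0.00302/0.00533 = 0.568.

56.8%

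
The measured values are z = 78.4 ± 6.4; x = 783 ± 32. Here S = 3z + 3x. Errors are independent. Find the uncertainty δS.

Each term contributes (cᵢ δxᵢ)² to (δS)²:
  (3·δz)² = 369;  (3·δx)² = 9220
δS = √(9580) = 97.9

97.9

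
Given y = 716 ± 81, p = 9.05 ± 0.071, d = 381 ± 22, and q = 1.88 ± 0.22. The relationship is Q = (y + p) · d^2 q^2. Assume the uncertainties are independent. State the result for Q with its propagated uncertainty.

(3.72 ± 1.06) × 10^8

Let u = y + p = 725. δu = √(δy² + δp²) = √(6560 + 0.00504) = 81.0, so δu/u = 0.112.
Q is then a monomial in u, d, q:
δQ/Q = √((δu/u)² + (2·δd/d)² + (2·δq/q)²) = √(0.0125 + 0.0133 + 0.0548) = 0.284
Q = 3.72e+08, so δQ = 0.284 × 3.72e+08 = 1.06e+08.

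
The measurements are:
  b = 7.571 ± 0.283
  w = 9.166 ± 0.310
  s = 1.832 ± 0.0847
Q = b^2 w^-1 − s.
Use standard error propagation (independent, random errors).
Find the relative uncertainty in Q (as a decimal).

0.118

Let p = b^2·w^-1 = 6.254. δp/p = √((2·δb/b)² + (-1·δw/w)²) = √(0.00559 + 0.00114) = 0.0821, so δp = 0.513.
Q = p − s: δQ = √(δp² + δs²) = √(0.263 + 0.00717) = 0.520
Q = 4.422, so δQ/Q = 0.520/4.422 = 0.118.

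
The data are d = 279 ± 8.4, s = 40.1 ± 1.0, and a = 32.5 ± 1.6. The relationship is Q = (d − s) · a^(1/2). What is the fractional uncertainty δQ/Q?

0.0431

Let u = d − s = 239. δu = √(δd² + δs²) = √(70.6 + 1.00) = 8.46, so δu/u = 0.0354.
Q is then a monomial in u, a:
δQ/Q = √((δu/u)² + (½·δa/a)²) = √(0.00125 + 0.000606) = 0.0431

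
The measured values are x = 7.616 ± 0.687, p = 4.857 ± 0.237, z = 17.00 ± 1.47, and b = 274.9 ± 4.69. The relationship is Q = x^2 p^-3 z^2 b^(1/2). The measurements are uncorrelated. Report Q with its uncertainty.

Q is a product of powers, so relative uncertainties combine in quadrature:
  (2·δx/x)² = (2×0.0902)² = 0.0325;  (-3·δp/p)² = (-3×0.0488)² = 0.0214;  (2·δz/z)² = (2×0.0865)² = 0.0299;  (½·δb/b)² = (0.5×0.0171)² = 7.28e-05
δQ/Q = √(0.0840) = 0.290
Q = 2426, so δQ = 0.290 × 2426 = 703.

2426 ± 703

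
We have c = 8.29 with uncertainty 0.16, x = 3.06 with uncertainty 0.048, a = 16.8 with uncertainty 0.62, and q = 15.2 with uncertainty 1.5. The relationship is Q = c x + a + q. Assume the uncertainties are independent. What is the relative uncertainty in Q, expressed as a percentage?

Let p = c·x = 25.4. δp/p = √((1·δc/c)² + (1·δx/x)²) = √(0.000373 + 0.000246) = 0.0249, so δp = 0.631.
Q = p + a + q: δQ = √(δp² + δa² + δq²) = √(0.398 + 0.384 + 2.25) = 1.74
Q = 57.4, so δQ/Q = 1.74/57.4 = 0.0304.

3.04%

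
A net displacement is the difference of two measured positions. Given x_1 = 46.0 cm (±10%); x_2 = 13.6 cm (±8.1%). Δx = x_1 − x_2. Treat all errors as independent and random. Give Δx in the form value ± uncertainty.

Absolute uncertainties add in quadrature for a linear combination:
  (δx_1)² = 21.2;  (δx_2)² = 1.21
δΔx = √(22.4) = 4.73 cm
Δx = 32.4 cm.

32.4 ± 4.73 cm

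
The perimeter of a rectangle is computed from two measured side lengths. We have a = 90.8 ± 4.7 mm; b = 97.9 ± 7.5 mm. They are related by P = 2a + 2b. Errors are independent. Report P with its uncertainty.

377 ± 17.7 mm

For a sum/difference, combine absolute errors in quadrature:
  (2·δa)² = 88.4;  (2·δb)² = 225
δP = √(313) = 17.7 mm
P = 377 mm.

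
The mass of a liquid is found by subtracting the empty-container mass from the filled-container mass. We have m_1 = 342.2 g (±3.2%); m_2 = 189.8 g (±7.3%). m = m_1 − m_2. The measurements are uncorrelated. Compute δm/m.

0.116

Sums and differences: (δm)² = Σ (cᵢ δxᵢ)².
  (δm_1)² = 120;  (δm_2)² = 192
δm = √(312) = 17.7 g
m = 152.4 g, so δm/m = 17.7/152.4 = 0.116.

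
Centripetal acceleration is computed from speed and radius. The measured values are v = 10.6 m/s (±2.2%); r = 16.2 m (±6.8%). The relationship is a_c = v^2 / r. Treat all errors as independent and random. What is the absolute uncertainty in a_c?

Each factor contributes (exponent × relative error)² to (δa_c/a_c)²:
  (2·δv/v)² = (2×0.0220)² = 0.00194;  (-1·δr/r)² = (-1×0.0680)² = 0.00462
δa_c/a_c = √(0.00656) = 0.0810
a_c = 6.94 m/s^2, so δa_c = 0.0810 × 6.94 = 0.562 m/s^2.

0.562 m/s^2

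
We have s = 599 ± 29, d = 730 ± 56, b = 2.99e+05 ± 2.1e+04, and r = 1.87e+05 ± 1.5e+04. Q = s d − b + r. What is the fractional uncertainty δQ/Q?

0.145

Let p = s·d = 4.37e+05. δp/p = √((1·δs/s)² + (1·δd/d)²) = √(0.00234 + 0.00588) = 0.0907, so δp = 39700.
Q = p − b + r: δQ = √(δp² + δb² + δr²) = √(1.57e+09 + 4.41e+08 + 2.25e+08) = 47300
Q = 3.25e+05, so δQ/Q = 47300/3.25e+05 = 0.145.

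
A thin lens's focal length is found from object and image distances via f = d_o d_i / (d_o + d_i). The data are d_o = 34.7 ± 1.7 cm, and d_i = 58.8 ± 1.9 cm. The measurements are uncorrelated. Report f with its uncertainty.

21.8 ± 0.721 cm

∂f/∂d_o = (d_i/(d_o+d_i))² = 0.395;  ∂f/∂d_i = (d_o/(d_o+d_i))² = 0.138
δf = √((∂f/∂d_o · δd_o)² + (∂f/∂d_i · δd_i)²) = √(0.452 + 0.0685) = 0.721 cm
f = 21.8 cm.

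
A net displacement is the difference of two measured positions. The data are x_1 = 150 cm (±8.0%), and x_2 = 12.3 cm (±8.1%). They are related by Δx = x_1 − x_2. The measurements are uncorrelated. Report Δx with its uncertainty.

138 ± 12.0 cm

Absolute uncertainties add in quadrature for a linear combination:
  (δx_1)² = 144;  (δx_2)² = 0.993
δΔx = √(145) = 12.0 cm
Δx = 138 cm.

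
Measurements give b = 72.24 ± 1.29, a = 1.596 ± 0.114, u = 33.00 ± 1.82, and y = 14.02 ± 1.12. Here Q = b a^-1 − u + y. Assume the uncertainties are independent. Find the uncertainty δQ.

3.96

Let p = b·a^-1 = 45.26. δp/p = √((1·δb/b)² + (-1·δa/a)²) = √(0.000319 + 0.00510) = 0.0736, so δp = 3.33.
Q = p − u + y: δQ = √(δp² + δu² + δy²) = √(11.1 + 3.31 + 1.25) = 3.96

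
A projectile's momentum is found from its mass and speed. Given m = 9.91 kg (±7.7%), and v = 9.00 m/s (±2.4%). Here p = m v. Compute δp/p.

0.0807

Products/powers → add relative errors in quadrature, weighted by exponent:
  (1·δm/m)² = (1×0.0770)² = 0.00593;  (1·δv/v)² = (1×0.0240)² = 0.000576
δp/p = √(0.00651) = 0.0807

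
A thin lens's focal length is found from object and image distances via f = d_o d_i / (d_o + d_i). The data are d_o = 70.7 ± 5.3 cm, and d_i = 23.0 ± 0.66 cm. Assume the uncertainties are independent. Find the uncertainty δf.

∂f/∂d_o = (d_i/(d_o+d_i))² = 0.0603;  ∂f/∂d_i = (d_o/(d_o+d_i))² = 0.569
δf = √((∂f/∂d_o · δd_o)² + (∂f/∂d_i · δd_i)²) = √(0.102 + 0.141) = 0.493 cm

0.493 cm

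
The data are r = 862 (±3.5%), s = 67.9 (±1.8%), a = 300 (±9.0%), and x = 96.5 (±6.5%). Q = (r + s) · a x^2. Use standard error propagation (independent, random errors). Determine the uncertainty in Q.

Let u = r + s = 930. δu = √(δr² + δs²) = √(910 + 1.49) = 30.2, so δu/u = 0.0325.
Q is then a monomial in u, a, x:
δQ/Q = √((δu/u)² + (1·δa/a)² + (2·δx/x)²) = √(0.00105 + 0.00810 + 0.0169) = 0.161
Q = 2.6e+09, so δQ = 0.161 × 2.6e+09 = 4.19e+08.

4.19e+08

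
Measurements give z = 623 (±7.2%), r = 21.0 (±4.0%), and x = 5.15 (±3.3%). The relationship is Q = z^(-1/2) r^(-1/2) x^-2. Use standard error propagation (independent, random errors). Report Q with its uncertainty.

Q is a product of powers, so relative uncertainties combine in quadrature:
  (−½·δz/z)² = (-0.5×0.0720)² = 0.00130;  (−½·δr/r)² = (-0.5×0.0400)² = 0.000400;  (-2·δx/x)² = (-2×0.0330)² = 0.00436
δQ/Q = √(0.00605) = 0.0778
Q = 0.000330, so δQ = 0.0778 × 0.000330 = 2.56e-05.

(3.30 ± 0.256) × 10^-4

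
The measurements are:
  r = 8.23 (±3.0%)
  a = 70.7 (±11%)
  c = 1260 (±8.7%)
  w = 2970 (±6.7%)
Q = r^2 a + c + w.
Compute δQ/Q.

Let p = r^2·a = 4790. δp/p = √((2·δr/r)² + (1·δa/a)²) = √(0.00360 + 0.0121) = 0.125, so δp = 600.
Q = p + c + w: δQ = √(δp² + δc² + δw²) = √(3.6e+05 + 12000 + 39600) = 642
Q = 9020, so δQ/Q = 642/9020 = 0.0711.

0.0711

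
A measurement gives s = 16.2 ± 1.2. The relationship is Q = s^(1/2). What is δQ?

Each factor contributes (exponent × relative error)² to (δQ/Q)²:
  (½·δs/s)² = (0.5×0.0741)² = 0.00137
δQ/Q = √(0.00137) = 0.0370
Q = 4.02, so δQ = 0.0370 × 4.02 = 0.149.

0.149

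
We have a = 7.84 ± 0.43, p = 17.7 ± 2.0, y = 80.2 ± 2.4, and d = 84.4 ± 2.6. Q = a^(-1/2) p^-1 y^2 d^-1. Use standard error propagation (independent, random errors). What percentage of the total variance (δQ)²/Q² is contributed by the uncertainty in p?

(δQ/Q)² = (−½·δa/a)² + (-1·δp/p)² + (2·δy/y)² + (-1·δd/d)²
  a term: (-0.5×0.0548)² = 0.000752
  p term: (-1×0.113)² = 0.0128
  y term: (2×0.0299)² = 0.00358
  d term: (-1×0.0308)² = 0.000949
Total = 0.0181. Share from p = 0.0128/0.0181 = 0.707.

70.7%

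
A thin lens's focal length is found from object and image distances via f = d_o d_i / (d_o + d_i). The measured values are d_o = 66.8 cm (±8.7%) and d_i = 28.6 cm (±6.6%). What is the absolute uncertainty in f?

∂f/∂d_o = (d_i/(d_o+d_i))² = 0.0899;  ∂f/∂d_i = (d_o/(d_o+d_i))² = 0.490
δf = √((∂f/∂d_o · δd_o)² + (∂f/∂d_i · δd_i)²) = √(0.273 + 0.857) = 1.06 cm

1.06 cm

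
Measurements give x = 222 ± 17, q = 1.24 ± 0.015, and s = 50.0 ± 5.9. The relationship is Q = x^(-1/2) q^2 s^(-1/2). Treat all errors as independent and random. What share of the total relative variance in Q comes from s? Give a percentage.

(δQ/Q)² = (−½·δx/x)² + (2·δq/q)² + (−½·δs/s)²
  x term: (-0.5×0.0766)² = 0.00147
  q term: (2×0.0121)² = 0.000585
  s term: (-0.5×0.118)² = 0.00348
Total = 0.00553. Share from s = 0.00348/0.00553 = 0.629.

62.9%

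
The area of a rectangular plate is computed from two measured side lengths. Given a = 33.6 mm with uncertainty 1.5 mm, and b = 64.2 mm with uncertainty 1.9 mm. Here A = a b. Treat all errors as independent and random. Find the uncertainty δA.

116 mm^2

A is a product of powers, so relative uncertainties combine in quadrature:
  (1·δa/a)² = (1×0.0446)² = 0.00199;  (1·δb/b)² = (1×0.0296)² = 0.000876
δA/A = √(0.00287) = 0.0536
A = 2160 mm^2, so δA = 0.0536 × 2160 = 116 mm^2.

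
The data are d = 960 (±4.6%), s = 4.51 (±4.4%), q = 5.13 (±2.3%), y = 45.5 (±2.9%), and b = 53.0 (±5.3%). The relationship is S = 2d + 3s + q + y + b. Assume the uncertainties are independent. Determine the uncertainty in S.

S is a linear combination, so absolute uncertainties add in quadrature:
  (2·δd)² = 7800;  (3·δs)² = 0.354;  (δq)² = 0.0139;  (δy)² = 1.74;  (δb)² = 7.89
δS = √(7810) = 88.4

88.4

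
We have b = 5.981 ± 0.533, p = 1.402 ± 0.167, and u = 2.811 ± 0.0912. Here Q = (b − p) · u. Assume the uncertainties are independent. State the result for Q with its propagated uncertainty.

Let w = b − p = 4.579. δw = √(δb² + δp²) = √(0.284 + 0.0279) = 0.559, so δw/w = 0.122.
Q is then a monomial in w, u:
δQ/Q = √((δw/w)² + (1·δu/u)²) = √(0.0149 + 0.00105) = 0.126
Q = 12.87, so δQ = 0.126 × 12.87 = 1.62.

12.87 ± 1.62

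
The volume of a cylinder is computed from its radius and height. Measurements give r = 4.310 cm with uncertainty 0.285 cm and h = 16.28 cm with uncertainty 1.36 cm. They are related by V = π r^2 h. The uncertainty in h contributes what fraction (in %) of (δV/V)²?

(δV/V)² = (2·δr/r)² + (1·δh/h)²
  r term: (2×0.0661)² = 0.0175
  h term: (1×0.0835)² = 0.00698
Total = 0.0245. Share from h = 0.00698/0.0245 = 0.285.

28.5%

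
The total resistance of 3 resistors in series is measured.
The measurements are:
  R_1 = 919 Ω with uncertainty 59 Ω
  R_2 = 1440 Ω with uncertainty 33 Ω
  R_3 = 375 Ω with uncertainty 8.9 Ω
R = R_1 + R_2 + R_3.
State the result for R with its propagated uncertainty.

2730 ± 68.2 Ω

For a sum/difference, combine absolute errors in quadrature:
  (δR_1)² = 3480;  (δR_2)² = 1090;  (δR_3)² = 79.2
δR = √(4650) = 68.2 Ω
R = 2730 Ω.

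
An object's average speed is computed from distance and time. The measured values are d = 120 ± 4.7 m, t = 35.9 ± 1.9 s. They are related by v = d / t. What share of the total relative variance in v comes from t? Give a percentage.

64.6%

(δv/v)² = (1·δd/d)² + (-1·δt/t)²
  d term: (1×0.0392)² = 0.00153
  t term: (-1×0.0529)² = 0.00280
Total = 0.00434. Share from t = 0.00280/0.00434 = 0.646.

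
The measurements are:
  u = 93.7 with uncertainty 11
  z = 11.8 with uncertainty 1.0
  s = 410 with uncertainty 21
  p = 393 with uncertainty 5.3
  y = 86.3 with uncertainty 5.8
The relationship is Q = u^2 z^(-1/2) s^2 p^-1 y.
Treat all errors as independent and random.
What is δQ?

Q is a product of powers, so relative uncertainties combine in quadrature:
  (2·δu/u)² = (2×0.117)² = 0.0551;  (−½·δz/z)² = (-0.5×0.0847)² = 0.00180;  (2·δs/s)² = (2×0.0512)² = 0.0105;  (-1·δp/p)² = (-1×0.0135)² = 0.000182;  (1·δy/y)² = (1×0.0672)² = 0.00452
δQ/Q = √(0.0721) = 0.269
Q = 9.43e+07, so δQ = 0.269 × 9.43e+07 = 2.53e+07.

2.53e+07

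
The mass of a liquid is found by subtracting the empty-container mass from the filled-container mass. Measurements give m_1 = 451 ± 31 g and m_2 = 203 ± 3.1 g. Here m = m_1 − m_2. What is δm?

Absolute uncertainties add in quadrature for a linear combination:
  (δm_1)² = 961;  (δm_2)² = 9.61
δm = √(971) = 31.2 g

31.2 g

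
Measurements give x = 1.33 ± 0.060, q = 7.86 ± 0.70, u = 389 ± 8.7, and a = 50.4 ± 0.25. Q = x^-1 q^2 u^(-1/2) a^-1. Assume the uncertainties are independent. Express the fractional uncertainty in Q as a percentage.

Products/powers → add relative errors in quadrature, weighted by exponent:
  (-1·δx/x)² = (-1×0.0451)² = 0.00204;  (2·δq/q)² = (2×0.0891)² = 0.0317;  (−½·δu/u)² = (-0.5×0.0224)² = 0.000125;  (-1·δa/a)² = (-1×0.00496)² = 2.46e-05
δQ/Q = √(0.0339) = 0.184

18.4%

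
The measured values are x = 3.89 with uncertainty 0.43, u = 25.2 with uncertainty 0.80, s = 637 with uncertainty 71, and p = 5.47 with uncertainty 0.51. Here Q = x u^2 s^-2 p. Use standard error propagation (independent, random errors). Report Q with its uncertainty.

Products/powers → add relative errors in quadrature, weighted by exponent:
  (1·δx/x)² = (1×0.111)² = 0.0122;  (2·δu/u)² = (2×0.0317)² = 0.00403;  (-2·δs/s)² = (-2×0.111)² = 0.0497;  (1·δp/p)² = (1×0.0932)² = 0.00869
δQ/Q = √(0.0746) = 0.273
Q = 0.0333, so δQ = 0.273 × 0.0333 = 0.00910.

0.0333 ± 0.00910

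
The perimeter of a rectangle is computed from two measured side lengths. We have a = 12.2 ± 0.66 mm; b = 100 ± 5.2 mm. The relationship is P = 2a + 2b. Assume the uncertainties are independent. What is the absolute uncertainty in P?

Absolute uncertainties add in quadrature for a linear combination:
  (2·δa)² = 1.74;  (2·δb)² = 108
δP = √(110) = 10.5 mm

10.5 mm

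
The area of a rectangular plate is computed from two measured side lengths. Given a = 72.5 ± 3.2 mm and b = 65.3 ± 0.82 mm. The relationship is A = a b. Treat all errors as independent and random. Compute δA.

217 mm^2

Since A is a product/quotient, work with relative uncertainties:
  (1·δa/a)² = (1×0.0441)² = 0.00195;  (1·δb/b)² = (1×0.0126)² = 0.000158
δA/A = √(0.00211) = 0.0459
A = 4730 mm^2, so δA = 0.0459 × 4730 = 217 mm^2.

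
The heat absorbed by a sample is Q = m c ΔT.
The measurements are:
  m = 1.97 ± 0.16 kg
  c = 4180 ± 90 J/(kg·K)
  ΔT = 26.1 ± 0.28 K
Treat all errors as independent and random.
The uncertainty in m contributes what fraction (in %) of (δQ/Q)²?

(δQ/Q)² = (1·δm/m)² + (1·δc/c)² + (1·δΔT/ΔT)²
  m term: (1×0.0812)² = 0.00660
  c term: (1×0.0215)² = 0.000464
  ΔT term: (1×0.0107)² = 0.000115
Total = 0.00718. Share from m = 0.00660/0.00718 = 0.919.

91.9%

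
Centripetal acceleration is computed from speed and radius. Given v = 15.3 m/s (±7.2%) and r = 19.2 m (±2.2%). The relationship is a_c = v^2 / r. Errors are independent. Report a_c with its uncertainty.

12.2 ± 1.78 m/s^2

a_c is a product of powers, so relative uncertainties combine in quadrature:
  (2·δv/v)² = (2×0.0720)² = 0.0207;  (-1·δr/r)² = (-1×0.0220)² = 0.000484
δa_c/a_c = √(0.0212) = 0.146
a_c = 12.2 m/s^2, so δa_c = 0.146 × 12.2 = 1.78 m/s^2.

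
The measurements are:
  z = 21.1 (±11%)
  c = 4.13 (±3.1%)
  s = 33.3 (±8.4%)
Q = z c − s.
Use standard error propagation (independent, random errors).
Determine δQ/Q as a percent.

19.2%

Let p = z·c = 87.1. δp/p = √((1·δz/z)² + (1·δc/c)²) = √(0.0121 + 0.000961) = 0.114, so δp = 9.96.
Q = p − s: δQ = √(δp² + δs²) = √(99.2 + 7.82) = 10.3
Q = 53.8, so δQ/Q = 10.3/53.8 = 0.192.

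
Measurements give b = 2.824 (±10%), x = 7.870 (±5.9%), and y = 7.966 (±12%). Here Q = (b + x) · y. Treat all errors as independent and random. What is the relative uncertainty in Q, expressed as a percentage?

13.0%

Let u = b + x = 10.69. δu = √(δb² + δx²) = √(0.0797 + 0.216) = 0.543, so δu/u = 0.0508.
Q is then a monomial in u, y:
δQ/Q = √((δu/u)² + (1·δy/y)²) = √(0.00258 + 0.0144) = 0.130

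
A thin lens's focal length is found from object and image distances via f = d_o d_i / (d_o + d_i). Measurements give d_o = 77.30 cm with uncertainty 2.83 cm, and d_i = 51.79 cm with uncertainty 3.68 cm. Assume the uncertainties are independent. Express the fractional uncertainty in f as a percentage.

4.50%

∂f/∂d_o = (d_i/(d_o+d_i))² = 0.161;  ∂f/∂d_i = (d_o/(d_o+d_i))² = 0.359
δf = √((∂f/∂d_o · δd_o)² + (∂f/∂d_i · δd_i)²) = √(0.207 + 1.74) = 1.40 cm
f = 31.01 cm, so δf/f = 1.40/31.01 = 0.0450.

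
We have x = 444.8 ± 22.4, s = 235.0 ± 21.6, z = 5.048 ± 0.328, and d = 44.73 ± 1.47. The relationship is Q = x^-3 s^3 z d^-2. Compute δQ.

Relative error in a monomial: (δQ/Q)² = Σ (nᵢ · δxᵢ/xᵢ)².
  (-3·δx/x)² = (-3×0.0504)² = 0.0228;  (3·δs/s)² = (3×0.0919)² = 0.0760;  (1·δz/z)² = (1×0.0650)² = 0.00422;  (-2·δd/d)² = (-2×0.0329)² = 0.00432
δQ/Q = √(0.107) = 0.328
Q = 0.0003721, so δQ = 0.328 × 0.0003721 = 0.000122.

0.000122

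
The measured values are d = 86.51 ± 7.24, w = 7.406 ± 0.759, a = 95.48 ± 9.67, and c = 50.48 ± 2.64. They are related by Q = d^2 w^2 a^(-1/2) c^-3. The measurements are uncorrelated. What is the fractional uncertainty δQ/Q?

Products/powers → add relative errors in quadrature, weighted by exponent:
  (2·δd/d)² = (2×0.0837)² = 0.0280;  (2·δw/w)² = (2×0.102)² = 0.0420;  (−½·δa/a)² = (-0.5×0.101)² = 0.00256;  (-3·δc/c)² = (-3×0.0523)² = 0.0246
δQ/Q = √(0.0972) = 0.312

0.312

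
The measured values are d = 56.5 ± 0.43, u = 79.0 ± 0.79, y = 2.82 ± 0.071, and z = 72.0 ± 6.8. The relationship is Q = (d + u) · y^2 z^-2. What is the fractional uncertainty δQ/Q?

Let w = d + u = 136. δw = √(δd² + δu²) = √(0.185 + 0.624) = 0.899, so δw/w = 0.00664.
Q is then a monomial in w, y, z:
δQ/Q = √((δw/w)² + (2·δy/y)² + (-2·δz/z)²) = √(4.41e-05 + 0.00254 + 0.0357) = 0.196

0.196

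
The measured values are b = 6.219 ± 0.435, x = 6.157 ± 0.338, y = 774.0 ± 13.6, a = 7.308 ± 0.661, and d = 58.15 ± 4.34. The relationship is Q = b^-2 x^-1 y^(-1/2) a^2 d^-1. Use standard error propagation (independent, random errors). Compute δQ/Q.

Relative error in a monomial: (δQ/Q)² = Σ (nᵢ · δxᵢ/xᵢ)².
  (-2·δb/b)² = (-2×0.0699)² = 0.0196;  (-1·δx/x)² = (-1×0.0549)² = 0.00301;  (−½·δy/y)² = (-0.5×0.0176)² = 7.72e-05;  (2·δa/a)² = (2×0.0904)² = 0.0327;  (-1·δd/d)² = (-1×0.0746)² = 0.00557
δQ/Q = √(0.0610) = 0.247

0.247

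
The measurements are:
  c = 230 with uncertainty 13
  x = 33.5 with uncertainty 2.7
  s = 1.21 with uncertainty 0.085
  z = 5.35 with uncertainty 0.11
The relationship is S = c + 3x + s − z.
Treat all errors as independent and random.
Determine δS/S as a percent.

For a sum/difference, combine absolute errors in quadrature:
  (δc)² = 169;  (3·δx)² = 65.6;  (δs)² = 0.00723;  (δz)² = 0.0121
δS = √(235) = 15.3
S = 326, so δS/S = 15.3/326 = 0.0469.

4.69%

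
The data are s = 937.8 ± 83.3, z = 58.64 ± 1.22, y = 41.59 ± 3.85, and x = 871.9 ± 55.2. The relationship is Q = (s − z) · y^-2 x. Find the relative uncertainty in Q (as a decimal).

Let u = s − z = 879.2. δu = √(δs² + δz²) = √(6940 + 1.49) = 83.3, so δu/u = 0.0948.
Q is then a monomial in u, y, x:
δQ/Q = √((δu/u)² + (-2·δy/y)² + (1·δx/x)²) = √(0.00898 + 0.0343 + 0.00401) = 0.217

0.217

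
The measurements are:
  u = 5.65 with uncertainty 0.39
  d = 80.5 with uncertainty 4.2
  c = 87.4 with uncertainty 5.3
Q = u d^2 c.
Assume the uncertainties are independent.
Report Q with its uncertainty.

(3.20 ± 0.445) × 10^6

For a monomial Q ∝ u, d^2, c, fractional errors add in quadrature:
  (1·δu/u)² = (1×0.0690)² = 0.00476;  (2·δd/d)² = (2×0.0522)² = 0.0109;  (1·δc/c)² = (1×0.0606)² = 0.00368
δQ/Q = √(0.0193) = 0.139
Q = 3.2e+06, so δQ = 0.139 × 3.2e+06 = 4.45e+05.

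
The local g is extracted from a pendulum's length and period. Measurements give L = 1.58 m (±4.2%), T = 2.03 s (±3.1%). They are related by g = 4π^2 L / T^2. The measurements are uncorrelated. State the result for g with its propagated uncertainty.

Each factor contributes (exponent × relative error)² to (δg/g)²:
  (1·δL/L)² = (1×0.0420)² = 0.00176;  (-2·δT/T)² = (-2×0.0310)² = 0.00384
δg/g = √(0.00561) = 0.0749
g = 15.1 m/s^2, so δg = 0.0749 × 15.1 = 1.13 m/s^2.

15.1 ± 1.13 m/s^2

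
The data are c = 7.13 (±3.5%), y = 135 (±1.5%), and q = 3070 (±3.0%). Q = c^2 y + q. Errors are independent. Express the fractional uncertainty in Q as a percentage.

5.03%

Let p = c^2·y = 6860. δp/p = √((2·δc/c)² + (1·δy/y)²) = √(0.00490 + 0.000225) = 0.0716, so δp = 491.
Q = p + q: δQ = √(δp² + δq²) = √(2.41e+05 + 8480) = 500
Q = 9930, so δQ/Q = 500/9930 = 0.0503.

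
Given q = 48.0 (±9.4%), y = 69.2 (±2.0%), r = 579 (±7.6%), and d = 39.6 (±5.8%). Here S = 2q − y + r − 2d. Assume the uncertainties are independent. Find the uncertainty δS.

Each term contributes (cᵢ δxᵢ)² to (δS)²:
  (2·δq)² = 81.4;  (δy)² = 1.92;  (δr)² = 1940;  (2·δd)² = 21.1
δS = √(2040) = 45.2

45.2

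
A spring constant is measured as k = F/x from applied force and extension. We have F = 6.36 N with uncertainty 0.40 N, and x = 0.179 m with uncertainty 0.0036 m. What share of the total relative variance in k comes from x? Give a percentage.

(δk/k)² = (1·δF/F)² + (-1·δx/x)²
  F term: (1×0.0629)² = 0.00396
  x term: (-1×0.0201)² = 0.000404
Total = 0.00436. Share from x = 0.000404/0.00436 = 0.0928.

9.28%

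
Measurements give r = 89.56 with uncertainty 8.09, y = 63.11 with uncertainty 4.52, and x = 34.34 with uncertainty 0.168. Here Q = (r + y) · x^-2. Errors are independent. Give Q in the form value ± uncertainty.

0.1295 ± 0.00796

Let u = r + y = 152.7. δu = √(δr² + δy²) = √(65.4 + 20.4) = 9.27, so δu/u = 0.0607.
Q is then a monomial in u, x:
δQ/Q = √((δu/u)² + (-2·δx/x)²) = √(0.00368 + 9.57e-05) = 0.0615
Q = 0.1295, so δQ = 0.0615 × 0.1295 = 0.00796.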